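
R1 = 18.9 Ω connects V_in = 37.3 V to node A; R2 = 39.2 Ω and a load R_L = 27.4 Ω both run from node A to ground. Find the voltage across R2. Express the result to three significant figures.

V_out ≈ 17.2 V

R2 ‖ R_L = (39.2 × 27.4)/(39.2 + 27.4) = 16.13 Ω.
Then V_out = V_in · R2'/(R1 + R2') = 37.3 × 16.13/35.03 = 17.17 V.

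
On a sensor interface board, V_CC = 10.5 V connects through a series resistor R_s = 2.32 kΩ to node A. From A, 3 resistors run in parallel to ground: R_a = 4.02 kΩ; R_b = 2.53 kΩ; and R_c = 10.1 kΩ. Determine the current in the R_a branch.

I ≈ 0.959 mA

Parallel bank: R_p = 1/(1/4.02 + 1/2.53 + 1/10.1) = 1.346 kΩ.
V_A by voltage divider: V_A = 10.5 × 1.346/(2.32 + 1.346) = 3.855 V.
Branch current I = V_A/R_a = 3.855/4.02 = 0.9589 mA.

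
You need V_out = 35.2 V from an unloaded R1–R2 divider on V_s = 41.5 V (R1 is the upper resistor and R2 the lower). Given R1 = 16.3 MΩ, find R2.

R2 ≈ 91.1 MΩ

The divider ratio is R2/(R1+R2) = 35.2/41.5 = 0.8482.
So R2 = R1 · V_out/(V_s − V_out) = 16.3 × 35.2/(41.5 − 35.2) = 16.3 × 5.587 = 91.07 MΩ.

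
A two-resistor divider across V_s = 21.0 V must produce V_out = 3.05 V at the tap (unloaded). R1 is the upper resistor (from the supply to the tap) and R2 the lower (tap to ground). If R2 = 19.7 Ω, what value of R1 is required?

R1 ≈ 116 Ω

Required fraction k = V_out/V_s = 0.1452.
R1 = R2·(1/k − 1) = 19.7 × 5.885 = 115.9 Ω.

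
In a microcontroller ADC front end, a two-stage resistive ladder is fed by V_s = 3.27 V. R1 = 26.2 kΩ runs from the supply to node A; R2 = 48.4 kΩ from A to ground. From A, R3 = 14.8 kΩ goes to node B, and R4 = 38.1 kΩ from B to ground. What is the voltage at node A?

Node A sees R2 in parallel with the series input of stage 2, R3 + R4 = 52.90 kΩ.
Effective lower resistance at A: R2 ‖ 52.90 = 25.28 kΩ.
V_A = 3.27 × 25.28/(26.2 + 25.28) = 1.606 V.

V_A ≈ 1.61 V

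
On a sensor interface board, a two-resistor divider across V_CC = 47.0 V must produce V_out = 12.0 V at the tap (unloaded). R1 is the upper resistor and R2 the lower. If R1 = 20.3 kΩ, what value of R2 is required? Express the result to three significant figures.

Required fraction k = V_out/V_CC = 0.2553.
R2 = R1 · 0.2553/(1 − 0.2553) = 6.960 kΩ.

R2 ≈ 6.96 kΩ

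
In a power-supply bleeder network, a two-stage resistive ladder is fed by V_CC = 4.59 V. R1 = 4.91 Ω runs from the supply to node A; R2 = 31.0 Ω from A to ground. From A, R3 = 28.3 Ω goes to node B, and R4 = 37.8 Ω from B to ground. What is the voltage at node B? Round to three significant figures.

Node A sees R2 in parallel with the series input of stage 2, R3 + R4 = 66.10 Ω.
R2 ‖ (R3+R4) = 21.10 Ω.
V_A = 4.59 × 21.10/(4.91 + 21.10) = 3.724 V.
V_B = V_A × 0.5719 = 2.129 V.

V_B ≈ 2.13 V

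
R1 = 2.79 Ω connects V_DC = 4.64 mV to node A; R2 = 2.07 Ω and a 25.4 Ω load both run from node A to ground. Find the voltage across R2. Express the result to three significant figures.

First combine the lower leg with the load: R2 ‖ R_L = 1.914 Ω.
Then V_out = V_DC · R2'/(R1 + R2') = 4.64 × 1.914/4.704 = 1.888 mV.
(Unloaded it would be 1.98 mV; the load pulls it down.)

V_out ≈ 1.89 mV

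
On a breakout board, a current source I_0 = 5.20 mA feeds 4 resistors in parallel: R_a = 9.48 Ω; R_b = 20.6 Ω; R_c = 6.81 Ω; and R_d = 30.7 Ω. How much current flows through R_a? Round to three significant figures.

ΣG = 1/9.48 + 1/20.6 + 1/6.81 + 1/30.7 = 0.3334.
By the current-divider rule, I = I_0 · G_k/ΣG = 5.20 × 0.3163 = 1.645 mA.

I ≈ 1.65 mA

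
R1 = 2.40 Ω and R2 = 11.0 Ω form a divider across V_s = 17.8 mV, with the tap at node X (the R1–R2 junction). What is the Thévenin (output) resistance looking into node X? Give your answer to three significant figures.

With V_s suppressed (replaced by a short), R_th = R1 ‖ R2 = (2.400 × 11.0)/(2.400 + 11.0) = 1.970 Ω.

R_th ≈ 1.97 Ω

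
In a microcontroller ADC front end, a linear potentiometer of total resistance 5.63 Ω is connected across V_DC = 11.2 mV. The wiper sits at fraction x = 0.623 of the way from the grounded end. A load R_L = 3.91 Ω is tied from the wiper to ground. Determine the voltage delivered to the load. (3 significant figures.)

V_out ≈ 5.21 mV

The pot divides into 2.123 Ω above the wiper and 3.507 Ω below.
Lower segment in parallel with the load: 3.507 ‖ 3.91 = 1.849 Ω.
Then V_out = V_DC · 1.849/(2.123 + 1.849) = 5.214 mV.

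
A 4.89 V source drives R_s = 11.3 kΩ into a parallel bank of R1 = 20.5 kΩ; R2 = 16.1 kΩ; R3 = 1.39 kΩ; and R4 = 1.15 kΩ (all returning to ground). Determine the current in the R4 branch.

Equivalent of the parallel group: R_p = 0.5883 kΩ.
V_A = 4.89 × 0.5883/11.89 = 0.2420 V.
Branch current I = V_A/R4 = 0.2420/1.15 = 0.2104 mA.

I ≈ 0.210 mA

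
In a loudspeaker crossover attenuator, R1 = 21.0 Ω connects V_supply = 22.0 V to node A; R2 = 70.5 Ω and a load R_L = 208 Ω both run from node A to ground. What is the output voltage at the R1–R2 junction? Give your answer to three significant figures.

First combine the lower leg with the load: R2 ‖ R_L = 52.65 Ω.
Now apply the divider: V_out = 22.0 × 0.7149 = 15.73 V.
(Unloaded it would be 17.0 V; the load pulls it down.)

V_out ≈ 15.7 V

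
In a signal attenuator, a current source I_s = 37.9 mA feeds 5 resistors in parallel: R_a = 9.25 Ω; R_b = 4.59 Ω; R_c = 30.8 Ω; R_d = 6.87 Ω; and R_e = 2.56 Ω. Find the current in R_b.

I ≈ 9.23 mA

Conductances: ΣG = 1/9.25 + 1/4.59 + 1/30.8 + 1/6.87 + 1/2.56 = 0.8946 (1/Ω).
Current divider: I(R_b) = I_s · G_k/ΣG = 37.9 × (0.2179/0.8946) = 37.9 × 0.2435 = 9.230 mA.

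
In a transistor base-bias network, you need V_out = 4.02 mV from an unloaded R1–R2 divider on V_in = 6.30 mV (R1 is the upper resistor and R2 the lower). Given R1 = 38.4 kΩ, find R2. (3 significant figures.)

Required fraction k = V_out/V_in = 0.6381.
R2 = R1 · 0.6381/(1 − 0.6381) = 67.71 kΩ.

R2 ≈ 67.7 kΩ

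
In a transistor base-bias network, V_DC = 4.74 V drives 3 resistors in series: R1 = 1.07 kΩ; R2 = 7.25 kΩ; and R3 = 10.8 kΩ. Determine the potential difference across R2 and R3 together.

ΣR = 1.07 + 7.25 + 10.8 = 19.12 kΩ.
R_{R2..R3} = 7.25 + 10.8 = 18.05 kΩ.
V = V_DC · R/ΣR = 4.74 × 0.9440 = 4.475 V.

V ≈ 4.47 V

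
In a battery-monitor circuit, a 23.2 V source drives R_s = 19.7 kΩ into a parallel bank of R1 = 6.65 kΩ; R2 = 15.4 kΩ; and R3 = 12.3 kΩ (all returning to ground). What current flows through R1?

Combine the parallel branches: R_p = (1/6.65 + 1/15.4 + 1/12.3)⁻¹ = 3.371 kΩ.
V_A = 23.2 × 3.371/23.07 = 3.390 V.
Branch current I = V_A/R1 = 3.390/6.65 = 0.5098 mA.

I ≈ 0.510 mA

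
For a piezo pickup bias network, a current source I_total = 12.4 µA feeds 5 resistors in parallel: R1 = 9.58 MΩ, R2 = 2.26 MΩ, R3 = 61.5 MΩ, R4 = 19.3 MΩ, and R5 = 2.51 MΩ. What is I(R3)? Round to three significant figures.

Total conductance ΣG = 1/9.58 + 1/2.26 + 1/61.5 + 1/19.3 + 1/2.51 = 1.013 (units of 1/MΩ).
Current divider: I(R3) = I_total · G_k/ΣG = 12.4 × (0.01626/1.013) = 12.4 × 0.01605 = 0.1990 µA.

I ≈ 0.199 µA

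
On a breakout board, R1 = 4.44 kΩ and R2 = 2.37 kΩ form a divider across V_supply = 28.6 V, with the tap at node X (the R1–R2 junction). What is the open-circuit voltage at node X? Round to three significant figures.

V_th ≈ 9.95 V

Open-circuit (no load on X): V_th = V_supply · R2/(R1 + R2) = 28.6 × 2.37/(4.440 + 2.37) = 9.953 V.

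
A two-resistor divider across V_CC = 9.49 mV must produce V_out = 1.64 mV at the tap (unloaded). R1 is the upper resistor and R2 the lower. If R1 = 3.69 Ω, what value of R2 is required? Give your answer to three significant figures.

R2 ≈ 0.771 Ω

V_out/V_CC = R2/(R1+R2) = 0.1728.
R2 = R1 · 0.1728/(1 − 0.1728) = 0.7709 Ω.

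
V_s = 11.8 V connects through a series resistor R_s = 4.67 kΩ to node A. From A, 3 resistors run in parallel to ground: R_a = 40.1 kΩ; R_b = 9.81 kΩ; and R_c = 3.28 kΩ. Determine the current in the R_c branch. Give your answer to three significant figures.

I ≈ 1.19 mA

Parallel bank: R_p = 1/(1/40.1 + 1/9.81 + 1/3.28) = 2.316 kΩ.
V_A by voltage divider: V_A = 11.8 × 2.316/(4.67 + 2.316) = 3.912 V.
I(R_c) = V_A / R_c = 3.912/3.28 = 1.193 mA.
(Equivalently: I_total = 1.689 mA, then current-divider fraction G_k/ΣG = 0.7061.)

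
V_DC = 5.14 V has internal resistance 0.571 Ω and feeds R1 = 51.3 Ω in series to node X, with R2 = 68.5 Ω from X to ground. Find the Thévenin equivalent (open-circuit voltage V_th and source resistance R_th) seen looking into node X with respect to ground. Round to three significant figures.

R1' = 0.571 + 51.3 = 51.87 Ω (source resistance + R1).
Open-circuit (no load on X): V_th = V_DC · R2/(R1' + R2) = 5.14 × 68.5/(51.87 + 68.5) = 2.925 V.
With V_DC suppressed (replaced by a short), R_th = R1' ‖ R2 = (51.87 × 68.5)/(51.87 + 68.5) = 29.52 Ω.

V_th ≈ 2.93 V, R_th ≈ 29.5 Ω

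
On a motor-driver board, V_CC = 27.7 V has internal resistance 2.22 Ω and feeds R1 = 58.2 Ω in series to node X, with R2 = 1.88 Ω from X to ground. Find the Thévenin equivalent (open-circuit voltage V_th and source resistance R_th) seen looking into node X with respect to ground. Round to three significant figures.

V_th ≈ 0.836 V, R_th ≈ 1.82 Ω

R1' = 2.22 + 58.2 = 60.42 Ω (source resistance + R1).
With X open, the divider is unloaded: V_th = 27.7 × 1.88/62.30 = 0.8359 V.
Zeroing V_CC shorts the top of R1' to ground, so R_th = R1' ‖ R2 = 1.823 Ω.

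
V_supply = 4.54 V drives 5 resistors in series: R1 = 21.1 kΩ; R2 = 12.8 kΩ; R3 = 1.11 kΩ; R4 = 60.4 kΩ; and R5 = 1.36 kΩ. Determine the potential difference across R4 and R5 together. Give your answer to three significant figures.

V ≈ 2.90 V

ΣR = 21.1 + 12.8 + 1.11 + 60.4 + 1.36 = 96.77 kΩ.
R_{R4..R5} = 60.4 + 1.36 = 61.76 kΩ.
Voltage divider: V = V_supply · (61.76 / 96.77) = 4.54 × 0.6382 = 2.897 V.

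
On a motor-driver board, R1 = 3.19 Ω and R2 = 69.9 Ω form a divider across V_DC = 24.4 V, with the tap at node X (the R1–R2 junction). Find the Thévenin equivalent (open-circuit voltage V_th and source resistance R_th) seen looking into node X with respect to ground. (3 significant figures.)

V_th ≈ 23.3 V, R_th ≈ 3.05 Ω

Open-circuit (no load on X): V_th = V_DC · R2/(R1 + R2) = 24.4 × 69.9/(3.190 + 69.9) = 23.34 V.
Zeroing V_DC shorts the top of R1 to ground, so R_th = R1 ‖ R2 = 3.051 Ω.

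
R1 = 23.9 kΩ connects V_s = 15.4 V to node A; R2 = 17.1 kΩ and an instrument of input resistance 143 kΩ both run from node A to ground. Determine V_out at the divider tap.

V_out ≈ 6.00 V

The load sits in parallel with R2, giving an effective lower resistance R2' = R2·R_L/(R2+R_L) = 15.27 kΩ.
Now apply the divider: V_out = 15.4 × 0.3899 = 6.004 V.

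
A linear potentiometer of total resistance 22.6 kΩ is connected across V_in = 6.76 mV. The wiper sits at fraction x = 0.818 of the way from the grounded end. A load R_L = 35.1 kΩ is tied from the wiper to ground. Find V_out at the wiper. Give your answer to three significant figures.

Lower segment x·R_p = 18.49 kΩ; upper segment (1−x)·R_p = 4.113 kΩ.
(x·R_p) ‖ R_L = 12.11 kΩ.
Loaded-divider output: V_out = 6.76 × 0.7464 = 5.046 mV.

V_out ≈ 5.05 mV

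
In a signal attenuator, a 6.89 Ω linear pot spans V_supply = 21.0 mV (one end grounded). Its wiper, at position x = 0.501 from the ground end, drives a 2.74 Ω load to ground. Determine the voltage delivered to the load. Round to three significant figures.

Lower segment x·R_p = 3.452 Ω; upper segment (1−x)·R_p = 3.438 Ω.
Lower segment in parallel with the load: 3.452 ‖ 2.74 = 1.528 Ω.
Loaded-divider output: V_out = 21.0 × 0.3076 = 6.460 mV.

V_out ≈ 6.46 mV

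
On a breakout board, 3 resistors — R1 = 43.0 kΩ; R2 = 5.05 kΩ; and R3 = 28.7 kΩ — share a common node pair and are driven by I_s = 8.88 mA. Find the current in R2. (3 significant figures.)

ΣG = 1/43.0 + 1/5.05 + 1/28.7 = 0.2561.
R2 takes the fraction G_k/ΣG = 0.1980/0.2561 = 0.7732, so I = 8.88 × 0.7732 = 6.866 mA.

I ≈ 6.87 mA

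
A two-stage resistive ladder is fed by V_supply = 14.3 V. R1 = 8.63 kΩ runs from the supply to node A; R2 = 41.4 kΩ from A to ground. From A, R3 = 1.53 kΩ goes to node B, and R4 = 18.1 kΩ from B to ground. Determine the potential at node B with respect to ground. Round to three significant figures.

V_B ≈ 8.00 V

Node A sees R2 in parallel with the series input of stage 2, R3 + R4 = 19.63 kΩ.
Effective lower resistance at A: R2 ‖ 19.63 = 13.32 kΩ.
First divider: V_A = V_supply · 13.32/(8.63 + 13.32) = 8.677 V.
Then the unloaded second divider: V_B = V_A × R4/(R3+R4) = 8.677 × 0.9221 = 8.000 V.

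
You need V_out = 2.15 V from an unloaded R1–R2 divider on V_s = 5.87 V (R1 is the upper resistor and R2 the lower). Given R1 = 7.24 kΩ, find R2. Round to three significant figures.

V_out/V_s = R2/(R1+R2) = 0.3663.
So R2 = R1 · V_out/(V_s − V_out) = 7.24 × 2.15/(5.87 − 2.15) = 7.24 × 0.5780 = 4.184 kΩ.

R2 ≈ 4.18 kΩ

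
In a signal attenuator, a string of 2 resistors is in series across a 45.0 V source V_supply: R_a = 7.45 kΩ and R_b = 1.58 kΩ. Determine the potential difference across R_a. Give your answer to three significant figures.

V ≈ 37.1 V

Series total: ΣR = 7.45 + 1.58 = 9.030 kΩ.
By the voltage-divider rule, V = 45.0 × 7.450/9.030 = 37.13 V.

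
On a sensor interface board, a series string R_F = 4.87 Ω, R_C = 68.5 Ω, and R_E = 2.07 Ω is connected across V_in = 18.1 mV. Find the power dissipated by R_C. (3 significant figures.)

P ≈ 3.94 µW

ΣR = 75.44 Ω → I = 18.1/75.44 = 0.2399 mA.
V(R_C) = I·R = 16.43 mV; P = V·I = 16.43 × 0.2399 = 3.943 µW.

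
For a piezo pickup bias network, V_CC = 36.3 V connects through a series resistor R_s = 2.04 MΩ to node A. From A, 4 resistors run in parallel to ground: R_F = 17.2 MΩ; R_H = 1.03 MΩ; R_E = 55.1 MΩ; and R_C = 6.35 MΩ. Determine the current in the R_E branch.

I ≈ 0.191 µA

Equivalent of the parallel group: R_p = 0.8301 MΩ.
Node voltage V_A = V_CC · R_p/(R_s + R_p) = 36.3 × 0.2892 = 10.50 V.
Branch current I = V_A/R_E = 10.50/55.1 = 0.1905 µA.
(Equivalently: I_total = 12.65 µA, then current-divider fraction G_k/ΣG = 0.01507.)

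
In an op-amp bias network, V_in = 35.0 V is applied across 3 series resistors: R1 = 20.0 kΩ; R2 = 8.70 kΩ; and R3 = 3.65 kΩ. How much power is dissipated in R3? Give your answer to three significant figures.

ΣR = 32.35 kΩ → I = 35.0/32.35 = 1.082 mA.
V(R3) = I·R = 3.949 V; P = V·I = 3.949 × 1.082 = 4.272 mW.

P ≈ 4.27 mW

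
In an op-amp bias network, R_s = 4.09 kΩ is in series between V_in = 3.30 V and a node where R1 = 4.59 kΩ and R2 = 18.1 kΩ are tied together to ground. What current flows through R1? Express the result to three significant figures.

Parallel bank: R_p = 1/(1/4.59 + 1/18.1) = 3.661 kΩ.
Node voltage V_A = V_in · R_p/(R_s + R_p) = 3.30 × 0.4724 = 1.559 V.
Branch current I = V_A/R1 = 1.559/4.59 = 0.3396 mA.

I ≈ 0.340 mA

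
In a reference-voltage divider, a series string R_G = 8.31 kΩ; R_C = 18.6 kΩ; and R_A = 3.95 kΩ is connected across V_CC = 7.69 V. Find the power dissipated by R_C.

P ≈ 1.15 mW

The common current is I = 7.69/30.86 = 0.2492 mA.
P = I²R = 0.06210 × 18.6 = 1.155 mW.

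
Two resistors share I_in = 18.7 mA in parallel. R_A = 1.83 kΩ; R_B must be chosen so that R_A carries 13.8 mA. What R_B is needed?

R_B ≈ 5.15 kΩ

In a two-way split, I_A/I_in = R_B/(R_A + R_B).
With f = 0.7380, R_B = R_A · f/(1−f) = 1.83 × 2.816 = 5.154 kΩ.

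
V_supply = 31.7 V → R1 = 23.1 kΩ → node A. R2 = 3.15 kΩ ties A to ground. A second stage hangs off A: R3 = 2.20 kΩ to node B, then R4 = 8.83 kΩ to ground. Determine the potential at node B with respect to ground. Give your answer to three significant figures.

V_B ≈ 2.43 V

The second stage (R3 + R4 = 11.03 kΩ) loads node A in parallel with R2.
R2 ‖ (R3+R4) = 2.450 kΩ.
So V_A = 31.7 × 0.09590 = 3.040 V.
Then the unloaded second divider: V_B = V_A × R4/(R3+R4) = 3.040 × 0.8005 = 2.434 V.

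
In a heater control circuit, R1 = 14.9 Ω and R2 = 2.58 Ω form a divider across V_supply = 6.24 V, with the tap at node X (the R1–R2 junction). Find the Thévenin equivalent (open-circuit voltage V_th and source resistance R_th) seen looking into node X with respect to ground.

Open-circuit (no load on X): V_th = V_supply · R2/(R1 + R2) = 6.24 × 2.58/(14.90 + 2.58) = 0.9210 V.
Zeroing V_supply shorts the top of R1 to ground, so R_th = R1 ‖ R2 = 2.199 Ω.

V_th ≈ 0.921 V, R_th ≈ 2.20 Ω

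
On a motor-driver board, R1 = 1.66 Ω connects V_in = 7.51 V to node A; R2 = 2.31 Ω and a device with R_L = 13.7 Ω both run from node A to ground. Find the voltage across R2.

The load sits in parallel with R2, giving an effective lower resistance R2' = R2·R_L/(R2+R_L) = 1.977 Ω.
Then V_out = V_in · R2'/(R1 + R2') = 7.51 × 1.977/3.637 = 4.082 V.

V_out ≈ 4.08 V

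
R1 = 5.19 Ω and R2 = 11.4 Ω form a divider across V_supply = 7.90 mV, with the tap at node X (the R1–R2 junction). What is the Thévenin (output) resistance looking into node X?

R_th ≈ 3.57 Ω

Looking into X with the source shorted: R_th = R1·R2/(R1+R2) = 5.190 × 11.4/16.59 = 3.566 Ω.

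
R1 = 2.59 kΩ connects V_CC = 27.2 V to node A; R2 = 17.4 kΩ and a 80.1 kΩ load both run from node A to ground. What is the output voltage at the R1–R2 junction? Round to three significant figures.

First combine the lower leg with the load: R2 ‖ R_L = 14.29 kΩ.
Now apply the divider: V_out = 27.2 × 0.8466 = 23.03 V.
(Unloaded it would be 23.7 V; the load pulls it down.)

V_out ≈ 23.0 V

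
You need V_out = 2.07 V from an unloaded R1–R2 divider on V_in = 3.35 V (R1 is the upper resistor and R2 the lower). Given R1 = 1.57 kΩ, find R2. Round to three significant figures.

V_out/V_in = R2/(R1+R2) = 0.6179.
So R2 = R1 · V_out/(V_in − V_out) = 1.57 × 2.07/(3.35 − 2.07) = 1.57 × 1.617 = 2.539 kΩ.

R2 ≈ 2.54 kΩ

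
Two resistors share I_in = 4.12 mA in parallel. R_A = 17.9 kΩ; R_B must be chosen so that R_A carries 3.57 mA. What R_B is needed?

R_B ≈ 116 kΩ

The fraction through R_A equals R_B/(R_A+R_B).
With f = 0.8665, R_B = R_A · f/(1−f) = 17.9 × 6.491 = 116.2 kΩ.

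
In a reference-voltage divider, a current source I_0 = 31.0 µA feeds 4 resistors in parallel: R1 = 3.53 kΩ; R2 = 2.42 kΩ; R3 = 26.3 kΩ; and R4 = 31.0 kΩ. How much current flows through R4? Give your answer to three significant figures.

I ≈ 1.30 µA

Total conductance ΣG = 1/3.53 + 1/2.42 + 1/26.3 + 1/31.0 = 0.7668 (units of 1/kΩ).
R4 takes the fraction G_k/ΣG = 0.03226/0.7668 = 0.04207, so I = 31.0 × 0.04207 = 1.304 µA.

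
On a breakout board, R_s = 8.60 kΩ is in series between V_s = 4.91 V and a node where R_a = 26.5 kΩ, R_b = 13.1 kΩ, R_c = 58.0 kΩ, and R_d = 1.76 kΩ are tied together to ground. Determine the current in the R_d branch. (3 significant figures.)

I ≈ 0.398 mA

Parallel bank: R_p = 1/(1/26.5 + 1/13.1 + 1/58.0 + 1/1.76) = 1.430 kΩ.
Node voltage V_A = V_s · R_p/(R_s + R_p) = 4.91 × 0.1425 = 0.6999 V.
Branch current I = V_A/R_d = 0.6999/1.76 = 0.3976 mA.
(Check via current divider: I_total = 0.4896 mA; share G_k/ΣG = 0.8123 → same result.)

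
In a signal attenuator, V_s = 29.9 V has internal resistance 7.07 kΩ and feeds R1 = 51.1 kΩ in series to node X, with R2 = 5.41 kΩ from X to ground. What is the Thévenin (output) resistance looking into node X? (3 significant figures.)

R_th ≈ 4.95 kΩ

R1' = 7.07 + 51.1 = 58.17 kΩ (source resistance + R1).
With V_s suppressed (replaced by a short), R_th = R1' ‖ R2 = (58.17 × 5.41)/(58.17 + 5.41) = 4.950 kΩ.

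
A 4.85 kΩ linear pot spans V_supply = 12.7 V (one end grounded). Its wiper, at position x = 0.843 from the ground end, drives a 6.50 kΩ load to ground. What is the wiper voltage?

V_out ≈ 9.74 V

The pot divides into 0.7615 kΩ above the wiper and 4.089 kΩ below.
(x·R_p) ‖ R_L = 2.510 kΩ.
V_out = 12.7 × 2.510/(0.7615 + 2.510) = 9.744 V.
(Unloaded: V_out = x·V_supply = 10.7 V.)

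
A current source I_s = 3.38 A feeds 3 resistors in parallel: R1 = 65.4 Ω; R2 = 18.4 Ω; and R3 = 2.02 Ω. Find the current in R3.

Conductances: ΣG = 1/65.4 + 1/18.4 + 1/2.02 = 0.5647 (1/Ω).
Current divider: I(R3) = I_s · G_k/ΣG = 3.38 × (0.4950/0.5647) = 3.38 × 0.8767 = 2.963 A.

I ≈ 2.96 A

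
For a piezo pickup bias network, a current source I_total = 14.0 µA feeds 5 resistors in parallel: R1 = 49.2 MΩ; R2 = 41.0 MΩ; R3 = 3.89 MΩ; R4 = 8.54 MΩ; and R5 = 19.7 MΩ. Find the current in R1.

Conductances: ΣG = 1/49.2 + 1/41.0 + 1/3.89 + 1/8.54 + 1/19.7 = 0.4696 (1/MΩ).
Current divider: I(R1) = I_total · G_k/ΣG = 14.0 × (0.02033/0.4696) = 14.0 × 0.04328 = 0.6059 µA.

I ≈ 0.606 µA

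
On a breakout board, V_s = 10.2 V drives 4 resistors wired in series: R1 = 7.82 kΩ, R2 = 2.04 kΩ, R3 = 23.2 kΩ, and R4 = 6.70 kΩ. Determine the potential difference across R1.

V ≈ 2.01 V

Series total: ΣR = 7.82 + 2.04 + 23.2 + 6.70 = 39.76 kΩ.
V = V_s · R/ΣR = 10.2 × 0.1967 = 2.006 V.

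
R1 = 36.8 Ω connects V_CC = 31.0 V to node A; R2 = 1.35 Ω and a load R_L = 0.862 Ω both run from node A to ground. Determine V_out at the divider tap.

First combine the lower leg with the load: R2 ‖ R_L = 0.5261 Ω.
Then V_out = V_CC · R2'/(R1 + R2') = 31.0 × 0.5261/37.33 = 0.4369 V.
(Unloaded it would be 1.10 V; the load pulls it down.)

V_out ≈ 0.437 V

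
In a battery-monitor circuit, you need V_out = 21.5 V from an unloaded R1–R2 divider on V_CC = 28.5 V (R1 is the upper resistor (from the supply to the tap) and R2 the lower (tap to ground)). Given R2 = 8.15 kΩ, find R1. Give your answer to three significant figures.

R1 ≈ 2.65 kΩ

V_out/V_CC = R2/(R1+R2) = 0.7544.
Rearranging, R1 = R2·(1−k)/k = 8.15 × 0.3256 = 2.653 kΩ.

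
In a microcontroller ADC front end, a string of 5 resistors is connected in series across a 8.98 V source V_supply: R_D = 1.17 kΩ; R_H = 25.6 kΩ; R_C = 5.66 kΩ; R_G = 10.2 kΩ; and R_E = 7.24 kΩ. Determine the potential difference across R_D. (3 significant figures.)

V ≈ 0.211 V

Total series resistance ΣR = 1.17 + 25.6 + 5.66 + 10.2 + 7.24 = 49.87 kΩ.
Voltage divider: V = V_supply · (1.170 / 49.87) = 8.98 × 0.02346 = 0.2107 V.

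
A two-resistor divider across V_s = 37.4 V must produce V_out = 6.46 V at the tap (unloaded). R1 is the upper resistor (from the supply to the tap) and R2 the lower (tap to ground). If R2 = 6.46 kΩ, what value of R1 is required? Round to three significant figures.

R1 ≈ 30.9 kΩ

The divider ratio is R2/(R1+R2) = 6.46/37.4 = 0.1727.
R1 = R2·(1/k − 1) = 6.46 × 4.789 = 30.94 kΩ.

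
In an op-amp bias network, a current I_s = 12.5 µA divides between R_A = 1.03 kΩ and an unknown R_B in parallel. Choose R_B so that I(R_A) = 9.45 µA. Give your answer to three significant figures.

Two-branch current divider: I_A = I_s · R_B/(R_A + R_B).
9.45/12.5 = R_B/(R_A + R_B) → R_B = R_A · (0.7560)/(1 − 0.7560) = 1.03 × 3.098 = 3.191 kΩ.

R_B ≈ 3.19 kΩ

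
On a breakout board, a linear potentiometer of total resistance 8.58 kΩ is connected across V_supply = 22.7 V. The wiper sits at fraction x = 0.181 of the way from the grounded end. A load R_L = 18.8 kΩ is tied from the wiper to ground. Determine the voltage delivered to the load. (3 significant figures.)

The pot divides into 7.027 kΩ above the wiper and 1.553 kΩ below.
Lower segment in parallel with the load: 1.553 ‖ 18.8 = 1.434 kΩ.
Then V_out = V_supply · 1.434/(7.027 + 1.434) = 3.848 V.

V_out ≈ 3.85 V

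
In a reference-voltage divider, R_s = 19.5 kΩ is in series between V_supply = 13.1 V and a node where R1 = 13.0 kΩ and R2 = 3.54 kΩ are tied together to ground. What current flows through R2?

Equivalent of the parallel group: R_p = 2.782 kΩ.
V_A by voltage divider: V_A = 13.1 × 2.782/(19.5 + 2.782) = 1.636 V.
I(R2) = V_A / R2 = 1.636/3.54 = 0.4621 mA.

I ≈ 0.462 mA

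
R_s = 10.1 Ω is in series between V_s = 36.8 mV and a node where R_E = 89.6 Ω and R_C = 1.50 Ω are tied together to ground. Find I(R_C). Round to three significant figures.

I ≈ 3.13 mA

Equivalent of the parallel group: R_p = 1.475 Ω.
V_A by voltage divider: V_A = 36.8 × 1.475/(10.1 + 1.475) = 4.690 mV.
Branch current I = V_A/R_C = 4.690/1.50 = 3.127 mA.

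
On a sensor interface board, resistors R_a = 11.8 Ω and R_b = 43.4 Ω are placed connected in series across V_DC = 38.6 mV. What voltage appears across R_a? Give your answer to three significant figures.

ΣR = 11.8 + 43.4 = 55.20 Ω.
By the voltage-divider rule, V = 38.6 × 11.80/55.20 = 8.251 mV.

V ≈ 8.25 mV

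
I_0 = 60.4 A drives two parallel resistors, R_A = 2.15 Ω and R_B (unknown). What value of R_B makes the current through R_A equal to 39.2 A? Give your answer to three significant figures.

Two-branch current divider: I_A = I_0 · R_B/(R_A + R_B).
With f = 0.6490, R_B = R_A · f/(1−f) = 2.15 × 1.849 = 3.975 Ω.

R_B ≈ 3.98 Ω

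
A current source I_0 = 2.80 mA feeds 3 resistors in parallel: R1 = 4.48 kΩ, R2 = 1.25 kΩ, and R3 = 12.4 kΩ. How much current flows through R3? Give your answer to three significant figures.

Conductances: ΣG = 1/4.48 + 1/1.25 + 1/12.4 = 1.104 (1/kΩ).
Current divider: I(R3) = I_0 · G_k/ΣG = 2.80 × (0.08065/1.104) = 2.80 × 0.07306 = 0.2046 mA.

I ≈ 0.205 mA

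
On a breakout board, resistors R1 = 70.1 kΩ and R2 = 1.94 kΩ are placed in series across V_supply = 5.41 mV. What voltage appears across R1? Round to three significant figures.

Series total: ΣR = 70.1 + 1.94 = 72.04 kΩ.
Voltage divider: V = V_supply · (70.10 / 72.04) = 5.41 × 0.9731 = 5.264 mV.

V ≈ 5.26 mV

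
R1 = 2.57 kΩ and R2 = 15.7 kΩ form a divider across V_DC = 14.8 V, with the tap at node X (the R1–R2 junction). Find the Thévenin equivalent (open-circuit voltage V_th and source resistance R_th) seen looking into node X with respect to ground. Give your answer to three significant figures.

V_th ≈ 12.7 V, R_th ≈ 2.21 kΩ

With X open, the divider is unloaded: V_th = 14.8 × 15.7/18.27 = 12.72 V.
Zeroing V_DC shorts the top of R1 to ground, so R_th = R1 ‖ R2 = 2.208 kΩ.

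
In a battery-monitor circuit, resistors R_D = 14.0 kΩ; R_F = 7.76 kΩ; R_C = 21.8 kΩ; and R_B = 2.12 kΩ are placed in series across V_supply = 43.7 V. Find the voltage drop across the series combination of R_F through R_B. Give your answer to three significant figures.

V ≈ 30.3 V

Series total: ΣR = 14.0 + 7.76 + 21.8 + 2.12 = 45.68 kΩ.
R_{R_F..R_B} = 7.76 + 21.8 + 2.12 = 31.68 kΩ.
By the voltage-divider rule, V = 43.7 × 31.68/45.68 = 30.31 V.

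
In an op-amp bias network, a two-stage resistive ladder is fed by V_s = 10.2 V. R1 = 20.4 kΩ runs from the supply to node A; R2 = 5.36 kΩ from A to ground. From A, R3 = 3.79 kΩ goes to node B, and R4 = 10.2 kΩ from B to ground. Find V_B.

Node A sees R2 in parallel with the series input of stage 2, R3 + R4 = 13.99 kΩ.
R2 ‖ (R3+R4) = 3.875 kΩ.
So V_A = 10.2 × 0.1596 = 1.628 V.
Stage 2 is unloaded, so V_B = V_A · R4/(R3+R4) = 1.628 × 10.2/13.99 = 1.187 V.

V_B ≈ 1.19 V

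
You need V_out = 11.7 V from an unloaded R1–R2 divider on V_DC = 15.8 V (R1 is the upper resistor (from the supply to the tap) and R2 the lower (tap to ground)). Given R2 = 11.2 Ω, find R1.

R1 ≈ 3.92 Ω

The divider ratio is R2/(R1+R2) = 11.7/15.8 = 0.7405.
R1 = R2·(1/k − 1) = 11.2 × 0.3504 = 3.925 Ω.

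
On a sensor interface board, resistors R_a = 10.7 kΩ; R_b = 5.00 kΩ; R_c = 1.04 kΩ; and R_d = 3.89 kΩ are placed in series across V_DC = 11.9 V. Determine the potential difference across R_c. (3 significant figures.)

V ≈ 0.600 V

Total series resistance ΣR = 10.7 + 5.00 + 1.04 + 3.89 = 20.63 kΩ.
Voltage divider: V = V_DC · (1.040 / 20.63) = 11.9 × 0.05041 = 0.5999 V.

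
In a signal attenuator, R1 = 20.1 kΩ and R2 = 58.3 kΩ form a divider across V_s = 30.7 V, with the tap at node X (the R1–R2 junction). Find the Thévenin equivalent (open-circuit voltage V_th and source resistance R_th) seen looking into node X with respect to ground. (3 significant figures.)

V_th is the unloaded tap voltage: V_s · R2/(R1+R2) = 30.7 × 0.7436 = 22.83 V.
With V_s suppressed (replaced by a short), R_th = R1 ‖ R2 = (20.10 × 58.3)/(20.10 + 58.3) = 14.95 kΩ.

V_th ≈ 22.8 V, R_th ≈ 14.9 kΩ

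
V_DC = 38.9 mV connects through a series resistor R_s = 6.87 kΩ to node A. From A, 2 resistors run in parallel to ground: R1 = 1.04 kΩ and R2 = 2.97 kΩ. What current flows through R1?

I ≈ 3.77 µA

Combine the parallel branches: R_p = (1/1.04 + 1/2.97)⁻¹ = 0.7703 kΩ.
V_A = 38.9 × 0.7703/7.640 = 3.922 mV.
I(R1) = V_A / R1 = 3.922/1.04 = 3.771 µA.
(Equivalently: I_total = 5.091 µA, then current-divider fraction G_k/ΣG = 0.7406.)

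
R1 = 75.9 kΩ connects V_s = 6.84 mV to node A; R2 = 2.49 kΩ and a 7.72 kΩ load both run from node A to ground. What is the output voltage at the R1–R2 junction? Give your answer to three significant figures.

V_out ≈ 0.166 mV

First combine the lower leg with the load: R2 ‖ R_L = 1.883 kΩ.
Then V_out = V_s · R2'/(R1 + R2') = 6.84 × 1.883/77.78 = 0.1656 mV.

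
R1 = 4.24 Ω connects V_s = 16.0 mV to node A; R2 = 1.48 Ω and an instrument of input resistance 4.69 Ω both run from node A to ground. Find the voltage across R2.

R2 ‖ R_L = (1.48 × 4.69)/(1.48 + 4.69) = 1.125 Ω.
Now apply the divider: V_out = 16.0 × 0.2097 = 3.355 mV.
(Unloaded it would be 4.14 mV; the load pulls it down.)

V_out ≈ 3.36 mV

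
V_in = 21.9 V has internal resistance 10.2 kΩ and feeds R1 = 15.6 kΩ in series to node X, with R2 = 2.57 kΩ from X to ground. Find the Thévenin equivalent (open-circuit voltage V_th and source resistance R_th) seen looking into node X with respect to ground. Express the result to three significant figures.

V_th ≈ 1.98 V, R_th ≈ 2.34 kΩ

R1' = 10.2 + 15.6 = 25.80 kΩ (source resistance + R1).
V_th is the unloaded tap voltage: V_in · R2/(R1'+R2) = 21.9 × 0.09059 = 1.984 V.
With V_in suppressed (replaced by a short), R_th = R1' ‖ R2 = (25.80 × 2.57)/(25.80 + 2.57) = 2.337 kΩ.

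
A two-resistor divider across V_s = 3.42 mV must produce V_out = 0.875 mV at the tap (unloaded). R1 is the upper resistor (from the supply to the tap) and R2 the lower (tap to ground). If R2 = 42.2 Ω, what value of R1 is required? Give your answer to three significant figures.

R1 ≈ 123 Ω

Required fraction k = V_out/V_s = 0.2558.
Rearranging, R1 = R2·(1−k)/k = 42.2 × 2.909 = 122.7 Ω.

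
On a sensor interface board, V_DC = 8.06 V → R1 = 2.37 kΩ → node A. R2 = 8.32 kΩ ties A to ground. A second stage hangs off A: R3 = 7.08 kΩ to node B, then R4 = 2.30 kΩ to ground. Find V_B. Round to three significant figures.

V_B ≈ 1.29 V

Looking into the second stage from A: R3 + R4 = 9.380 kΩ appears in parallel with R2.
R2 ‖ (R3+R4) = 4.409 kΩ.
So V_A = 8.06 × 0.6504 = 5.242 V.
V_B = V_A × 0.2452 = 1.285 V.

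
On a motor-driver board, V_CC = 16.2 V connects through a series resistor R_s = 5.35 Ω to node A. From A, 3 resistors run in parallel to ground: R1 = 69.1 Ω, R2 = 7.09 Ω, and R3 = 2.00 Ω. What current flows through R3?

Combine the parallel branches: R_p = (1/69.1 + 1/7.09 + 1/2.00)⁻¹ = 1.526 Ω.
Node voltage V_A = V_CC · R_p/(R_s + R_p) = 16.2 × 0.2219 = 3.594 V.
I(R3) = V_A / R3 = 3.594/2.00 = 1.797 A.
(Equivalently: I_total = 2.356 A, then current-divider fraction G_k/ΣG = 0.7628.)

I ≈ 1.80 A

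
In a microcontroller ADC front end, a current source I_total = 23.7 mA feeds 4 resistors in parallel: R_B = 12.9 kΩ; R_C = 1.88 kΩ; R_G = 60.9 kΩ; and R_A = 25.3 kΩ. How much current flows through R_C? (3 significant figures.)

Total conductance ΣG = 1/12.9 + 1/1.88 + 1/60.9 + 1/25.3 = 0.6654 (units of 1/kΩ).
Current divider: I(R_C) = I_total · G_k/ΣG = 23.7 × (0.5319/0.6654) = 23.7 × 0.7994 = 18.95 mA.

I ≈ 18.9 mA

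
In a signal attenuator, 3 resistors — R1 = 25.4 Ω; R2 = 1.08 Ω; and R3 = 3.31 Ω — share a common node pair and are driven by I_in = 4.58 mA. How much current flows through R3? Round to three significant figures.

I ≈ 1.09 mA

Total conductance ΣG = 1/25.4 + 1/1.08 + 1/3.31 = 1.267 (units of 1/Ω).
Current divider: I(R3) = I_in · G_k/ΣG = 4.58 × (0.3021/1.267) = 4.58 × 0.2384 = 1.092 mA.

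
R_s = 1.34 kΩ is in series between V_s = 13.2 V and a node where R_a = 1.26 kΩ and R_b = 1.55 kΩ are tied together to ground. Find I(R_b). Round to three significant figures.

Equivalent of the parallel group: R_p = 0.6950 kΩ.
V_A by voltage divider: V_A = 13.2 × 0.6950/(1.34 + 0.6950) = 4.508 V.
I(R_b) = V_A / R_b = 4.508/1.55 = 2.909 mA.

I ≈ 2.91 mA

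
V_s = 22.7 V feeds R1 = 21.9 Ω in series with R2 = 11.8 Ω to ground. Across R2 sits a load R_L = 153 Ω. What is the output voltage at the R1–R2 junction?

First combine the lower leg with the load: R2 ‖ R_L = 10.96 Ω.
Now apply the divider: V_out = 22.7 × 0.3334 = 7.569 V.

V_out ≈ 7.57 V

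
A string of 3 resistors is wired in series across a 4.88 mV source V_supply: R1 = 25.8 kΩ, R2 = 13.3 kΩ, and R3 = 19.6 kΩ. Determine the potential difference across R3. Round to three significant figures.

ΣR = 25.8 + 13.3 + 19.6 = 58.70 kΩ.
By the voltage-divider rule, V = 4.88 × 19.60/58.70 = 1.629 mV.

V ≈ 1.63 mV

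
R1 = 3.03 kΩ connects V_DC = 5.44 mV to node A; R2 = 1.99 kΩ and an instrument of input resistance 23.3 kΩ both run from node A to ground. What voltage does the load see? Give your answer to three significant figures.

First combine the lower leg with the load: R2 ‖ R_L = 1.833 kΩ.
Then V_out = V_DC · R2'/(R1 + R2') = 5.44 × 1.833/4.863 = 2.051 mV.

V_out ≈ 2.05 mV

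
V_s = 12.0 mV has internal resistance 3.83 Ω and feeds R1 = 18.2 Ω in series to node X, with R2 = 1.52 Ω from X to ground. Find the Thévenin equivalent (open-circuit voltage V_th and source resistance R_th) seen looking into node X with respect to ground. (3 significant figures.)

R1' = 3.83 + 18.2 = 22.03 Ω (source resistance + R1).
V_th is the unloaded tap voltage: V_s · R2/(R1'+R2) = 12.0 × 0.06454 = 0.7745 mV.
Zeroing V_s shorts the top of R1' to ground, so R_th = R1' ‖ R2 = 1.422 Ω.

V_th ≈ 0.775 mV, R_th ≈ 1.42 Ω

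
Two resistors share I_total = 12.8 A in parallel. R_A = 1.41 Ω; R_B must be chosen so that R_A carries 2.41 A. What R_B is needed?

Two-branch current divider: I_A = I_total · R_B/(R_A + R_B).
2.41/12.8 = R_B/(R_A + R_B) → R_B = R_A · (0.1883)/(1 − 0.1883) = 1.41 × 0.2320 = 0.3271 Ω.

R_B ≈ 0.327 Ω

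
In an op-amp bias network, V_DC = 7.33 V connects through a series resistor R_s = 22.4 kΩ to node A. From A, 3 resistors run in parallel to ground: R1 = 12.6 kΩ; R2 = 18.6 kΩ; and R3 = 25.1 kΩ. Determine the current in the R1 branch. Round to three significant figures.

I ≈ 0.119 mA

Combine the parallel branches: R_p = (1/12.6 + 1/18.6 + 1/25.1)⁻¹ = 5.781 kΩ.
V_A = 7.33 × 5.781/28.18 = 1.504 V.
I(R1) = V_A / R1 = 1.504/12.6 = 0.1193 mA.
(Equivalently: I_total = 0.2601 mA, then current-divider fraction G_k/ΣG = 0.4588.)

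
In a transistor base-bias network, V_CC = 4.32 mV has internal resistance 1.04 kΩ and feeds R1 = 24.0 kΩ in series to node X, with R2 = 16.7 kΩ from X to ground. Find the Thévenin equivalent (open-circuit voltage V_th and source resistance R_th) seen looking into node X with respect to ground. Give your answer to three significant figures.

V_th ≈ 1.73 mV, R_th ≈ 10.0 kΩ

R1' = 1.04 + 24.0 = 25.04 kΩ (source resistance + R1).
Open-circuit (no load on X): V_th = V_CC · R2/(R1' + R2) = 4.32 × 16.7/(25.04 + 16.7) = 1.728 mV.
Zeroing V_CC shorts the top of R1' to ground, so R_th = R1' ‖ R2 = 10.02 kΩ.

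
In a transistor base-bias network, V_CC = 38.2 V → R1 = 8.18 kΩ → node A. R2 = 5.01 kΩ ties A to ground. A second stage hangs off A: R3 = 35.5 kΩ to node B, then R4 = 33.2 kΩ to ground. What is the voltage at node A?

Node A sees R2 in parallel with the series input of stage 2, R3 + R4 = 68.70 kΩ.
R2 ‖ (R3+R4) = 4.669 kΩ.
So V_A = 38.2 × 0.3634 = 13.88 V.

V_A ≈ 13.9 V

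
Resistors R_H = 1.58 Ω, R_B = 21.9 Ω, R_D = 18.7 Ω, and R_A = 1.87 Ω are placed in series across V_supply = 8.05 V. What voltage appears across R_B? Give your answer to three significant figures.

V ≈ 4.00 V

Series total: ΣR = 1.58 + 21.9 + 18.7 + 1.87 = 44.05 Ω.
V = V_supply · R/ΣR = 8.05 × 0.4972 = 4.002 V.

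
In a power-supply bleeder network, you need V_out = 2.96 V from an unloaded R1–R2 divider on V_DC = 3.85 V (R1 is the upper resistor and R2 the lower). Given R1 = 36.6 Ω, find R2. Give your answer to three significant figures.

V_out/V_DC = R2/(R1+R2) = 0.7688.
R2 = R1 · 0.7688/(1 − 0.7688) = 121.7 Ω.

R2 ≈ 122 Ω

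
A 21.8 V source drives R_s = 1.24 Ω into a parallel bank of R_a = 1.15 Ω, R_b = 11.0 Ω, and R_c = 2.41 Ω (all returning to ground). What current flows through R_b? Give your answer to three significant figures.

Equivalent of the parallel group: R_p = 0.7271 Ω.
Node voltage V_A = V_in · R_p/(R_s + R_p) = 21.8 × 0.3696 = 8.058 V.
Branch current I = V_A/R_b = 8.058/11.0 = 0.7325 A.

I ≈ 0.733 A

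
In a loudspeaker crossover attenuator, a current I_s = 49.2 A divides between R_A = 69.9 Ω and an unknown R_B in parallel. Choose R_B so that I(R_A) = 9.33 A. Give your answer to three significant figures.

R_B ≈ 16.4 Ω

Two-branch current divider: I_A = I_s · R_B/(R_A + R_B).
9.33/49.2 = R_B/(R_A + R_B) → R_B = R_A · (0.1896)/(1 − 0.1896) = 69.9 × 0.2340 = 16.36 Ω.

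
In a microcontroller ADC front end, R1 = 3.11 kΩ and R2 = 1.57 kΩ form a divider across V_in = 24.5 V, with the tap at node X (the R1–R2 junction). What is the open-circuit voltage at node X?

V_th ≈ 8.22 V

Open-circuit (no load on X): V_th = V_in · R2/(R1 + R2) = 24.5 × 1.57/(3.110 + 1.57) = 8.219 V.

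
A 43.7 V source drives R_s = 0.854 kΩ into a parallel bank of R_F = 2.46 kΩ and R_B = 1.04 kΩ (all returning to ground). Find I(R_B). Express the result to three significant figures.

I ≈ 19.4 mA

Combine the parallel branches: R_p = (1/2.46 + 1/1.04)⁻¹ = 0.7310 kΩ.
V_A by voltage divider: V_A = 43.7 × 0.7310/(0.854 + 0.7310) = 20.15 V.
I(R_B) = V_A / R_B = 20.15/1.04 = 19.38 mA.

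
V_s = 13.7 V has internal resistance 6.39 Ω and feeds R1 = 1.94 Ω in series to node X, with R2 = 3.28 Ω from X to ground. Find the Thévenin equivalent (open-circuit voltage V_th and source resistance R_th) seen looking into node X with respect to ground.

V_th ≈ 3.87 V, R_th ≈ 2.35 Ω

R1' = 6.39 + 1.94 = 8.330 Ω (source resistance + R1).
With X open, the divider is unloaded: V_th = 13.7 × 3.28/11.61 = 3.870 V.
Zeroing V_s shorts the top of R1' to ground, so R_th = R1' ‖ R2 = 2.353 Ω.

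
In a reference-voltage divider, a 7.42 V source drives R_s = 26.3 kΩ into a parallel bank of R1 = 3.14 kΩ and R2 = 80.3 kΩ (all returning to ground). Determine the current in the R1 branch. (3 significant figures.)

Parallel bank: R_p = 1/(1/3.14 + 1/80.3) = 3.022 kΩ.
V_A by voltage divider: V_A = 7.42 × 3.022/(26.3 + 3.022) = 0.7647 V.
Branch current I = V_A/R1 = 0.7647/3.14 = 0.2435 mA.
(Check via current divider: I_total = 0.2531 mA; share G_k/ΣG = 0.9624 → same result.)

I ≈ 0.244 mA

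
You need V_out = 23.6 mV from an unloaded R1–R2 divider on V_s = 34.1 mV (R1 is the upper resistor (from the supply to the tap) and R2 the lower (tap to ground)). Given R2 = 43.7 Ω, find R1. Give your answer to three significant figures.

R1 ≈ 19.4 Ω

V_out/V_s = R2/(R1+R2) = 0.6921.
So R1 = R2 · (V_s/V_out − 1) = 43.7 × (34.1/23.6 − 1) = 43.7 × 0.4449 = 19.44 Ω.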